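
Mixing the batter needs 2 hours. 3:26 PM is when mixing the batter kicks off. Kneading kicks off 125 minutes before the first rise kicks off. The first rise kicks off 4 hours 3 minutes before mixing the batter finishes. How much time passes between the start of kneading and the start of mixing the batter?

248 minutes

Mixing the batter ends at 3:26 PM + 120 min = 5:26 PM.
The first rise starts at 5:26 PM − 243 min = 1:23 PM.
Kneading starts at 1:23 PM − 125 min = 11:18 AM.
From 11:18 AM to 3:26 PM is 248 minutes.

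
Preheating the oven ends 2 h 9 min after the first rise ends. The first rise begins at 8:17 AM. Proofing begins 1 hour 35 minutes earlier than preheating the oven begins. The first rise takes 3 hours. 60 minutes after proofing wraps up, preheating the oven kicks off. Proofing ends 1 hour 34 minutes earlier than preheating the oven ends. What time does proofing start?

11:17 AM

The first rise ends at 8:17 AM + 180 min = 11:17 AM.
Preheating the oven ends at 11:17 AM + 129 min = 1:26 PM.
Proofing ends at 1:26 PM − 94 min = 11:52 AM.
Preheating the oven starts at 11:52 AM + 60 min = 12:52 PM.
Proofing starts at 12:52 PM − 95 min = 11:17 AM.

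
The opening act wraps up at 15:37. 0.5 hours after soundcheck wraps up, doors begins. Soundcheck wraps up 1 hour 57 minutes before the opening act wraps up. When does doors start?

Soundcheck ends at 15:37 − 117 min = 13:40.
Doors starts at 13:40 + 30 min = 14:10.

14:10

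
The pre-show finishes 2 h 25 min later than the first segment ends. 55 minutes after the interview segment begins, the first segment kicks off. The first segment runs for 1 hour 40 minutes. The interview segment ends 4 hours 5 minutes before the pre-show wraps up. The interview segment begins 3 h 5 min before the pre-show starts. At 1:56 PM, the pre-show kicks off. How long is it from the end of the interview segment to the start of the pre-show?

The interview segment starts at 1:56 PM − 185 min = 10:51 AM.
The first segment starts at 10:51 AM + 55 min = 11:46 AM.
The first segment ends at 11:46 AM + 100 min = 1:26 PM.
The pre-show ends at 1:26 PM + 145 min = 3:51 PM.
The interview segment ends at 3:51 PM − 245 min = 11:46 AM.
From 11:46 AM to 1:56 PM is 2 hours 10 minutes.

2 hours 10 minutes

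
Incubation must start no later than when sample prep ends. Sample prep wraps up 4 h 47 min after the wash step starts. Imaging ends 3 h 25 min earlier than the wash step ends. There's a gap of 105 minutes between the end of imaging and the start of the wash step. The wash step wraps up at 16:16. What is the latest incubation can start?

19:23

Imaging ends at 16:16 − 205 min = 12:51.
The wash step starts at 12:51 + 105 min = 14:36.
Sample prep ends at 14:36 + 287 min = 19:23.
Incubation is bounded by sample prep, so the latest it can start is 19:23.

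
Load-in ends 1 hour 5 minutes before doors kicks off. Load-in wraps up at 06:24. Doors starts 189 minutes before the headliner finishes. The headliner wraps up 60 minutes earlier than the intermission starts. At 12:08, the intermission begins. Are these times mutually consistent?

No

The headliner ends at 12:08 − 60 min = 11:08.
Doors starts at 11:08 − 189 min = 07:59.
Load-in ends at 07:59 − 65 min = 06:54.
But load-in is also said to end at 06:24 — a 30-minute conflict.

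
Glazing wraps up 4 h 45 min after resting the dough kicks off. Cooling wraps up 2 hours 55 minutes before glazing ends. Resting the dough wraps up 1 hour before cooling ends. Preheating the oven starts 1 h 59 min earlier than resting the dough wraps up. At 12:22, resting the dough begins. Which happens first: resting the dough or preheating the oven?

Glazing ends at 12:22 + 285 min = 17:07.
Cooling ends at 17:07 − 175 min = 14:12.
Resting the dough ends at 14:12 − 60 min = 13:12.
Preheating the oven starts at 13:12 − 119 min = 11:13.
Resting the dough starts at 12:22 and preheating the oven starts at 11:13, so preheating the oven is first.

preheating the oven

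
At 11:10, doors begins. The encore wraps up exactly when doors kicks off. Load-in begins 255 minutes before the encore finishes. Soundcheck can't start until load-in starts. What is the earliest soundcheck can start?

06:55

The encore ends at 11:10.
Load-in starts at 11:10 − 255 min = 06:55.
Soundcheck is bounded by load-in, so the earliest it can start is 06:55.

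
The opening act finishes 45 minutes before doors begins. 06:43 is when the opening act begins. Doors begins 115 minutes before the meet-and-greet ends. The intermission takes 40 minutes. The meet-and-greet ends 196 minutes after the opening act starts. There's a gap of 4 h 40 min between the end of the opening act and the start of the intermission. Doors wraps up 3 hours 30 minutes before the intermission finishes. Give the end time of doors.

The meet-and-greet ends at 06:43 + 196 min = 09:59.
Doors starts at 09:59 − 115 min = 08:04.
The opening act ends at 08:04 − 45 min = 07:19.
The intermission starts at 07:19 + 280 min = 11:59.
The intermission ends at 11:59 + 40 min = 12:39.
Doors ends at 12:39 − 210 min = 09:09.

09:09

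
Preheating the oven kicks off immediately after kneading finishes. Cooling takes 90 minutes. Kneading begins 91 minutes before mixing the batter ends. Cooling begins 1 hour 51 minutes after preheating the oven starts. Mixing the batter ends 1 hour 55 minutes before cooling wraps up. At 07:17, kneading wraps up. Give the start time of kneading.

Preheating the oven starts at 07:17.
Cooling starts at 07:17 + 111 min = 09:08.
Cooling ends at 09:08 + 90 min = 10:38.
Mixing the batter ends at 10:38 − 115 min = 08:43.
Kneading starts at 08:43 − 91 min = 07:12.

07:12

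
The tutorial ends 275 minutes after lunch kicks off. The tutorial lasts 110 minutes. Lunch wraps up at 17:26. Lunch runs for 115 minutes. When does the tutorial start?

Lunch starts at 17:26 − 115 min = 15:31.
The tutorial ends at 15:31 + 275 min = 20:06.
The tutorial starts at 20:06 − 110 min = 18:16.

18:16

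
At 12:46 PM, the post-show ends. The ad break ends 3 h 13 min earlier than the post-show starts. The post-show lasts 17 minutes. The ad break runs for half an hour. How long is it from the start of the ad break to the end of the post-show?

The post-show starts at 12:46 PM − 17 min = 12:29 PM.
The ad break ends at 12:29 PM − 193 min = 9:16 AM.
The ad break starts at 9:16 AM − 30 min = 8:46 AM.
From 8:46 AM to 12:46 PM is 4 hours.

4 hours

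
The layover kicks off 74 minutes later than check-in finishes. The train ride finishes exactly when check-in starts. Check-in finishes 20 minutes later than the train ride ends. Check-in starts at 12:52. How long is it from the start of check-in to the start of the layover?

1 hour 34 minutes

The train ride ends at 12:52.
Check-in ends at 12:52 + 20 min = 13:12.
The layover starts at 13:12 + 74 min = 14:26.
From 12:52 to 14:26 is 1 hour 34 minutes.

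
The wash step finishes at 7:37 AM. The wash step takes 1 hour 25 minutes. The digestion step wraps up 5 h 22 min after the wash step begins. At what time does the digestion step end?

11:34 AM

The wash step starts at 7:37 AM − 85 min = 6:12 AM.
The digestion step ends at 6:12 AM + 322 min = 11:34 AM.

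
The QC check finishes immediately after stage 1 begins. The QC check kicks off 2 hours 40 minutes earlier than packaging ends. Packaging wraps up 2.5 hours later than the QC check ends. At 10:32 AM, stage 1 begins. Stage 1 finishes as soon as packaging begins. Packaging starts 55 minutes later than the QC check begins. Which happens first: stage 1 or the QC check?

the QC check

The QC check ends at 10:32 AM.
Packaging ends at 10:32 AM + 150 min = 1:02 PM.
The QC check starts at 1:02 PM − 160 min = 10:22 AM.
Stage 1 starts at 10:32 AM and the QC check starts at 10:22 AM, so the QC check is first.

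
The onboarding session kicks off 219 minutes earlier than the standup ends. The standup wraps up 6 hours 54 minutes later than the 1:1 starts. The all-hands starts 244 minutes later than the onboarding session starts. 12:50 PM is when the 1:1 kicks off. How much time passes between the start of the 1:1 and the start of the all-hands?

The standup ends at 12:50 PM + 414 min = 7:44 PM.
The onboarding session starts at 7:44 PM − 219 min = 4:05 PM.
The all-hands starts at 4:05 PM + 244 min = 8:09 PM.
From 12:50 PM to 8:09 PM is 439 minutes.

439 minutes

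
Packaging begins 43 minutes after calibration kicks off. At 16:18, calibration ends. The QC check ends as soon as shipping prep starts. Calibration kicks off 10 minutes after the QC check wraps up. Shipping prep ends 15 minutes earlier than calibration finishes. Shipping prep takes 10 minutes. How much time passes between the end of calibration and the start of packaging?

Shipping prep ends at 16:18 − 15 min = 16:03.
Shipping prep starts at 16:03 − 10 min = 15:53.
So the QC check ends at 15:53.
Calibration starts at 15:53 + 10 min = 16:03.
Packaging starts at 16:03 + 43 min = 16:46.
From 16:18 to 16:46 is 28 minutes.

28 minutes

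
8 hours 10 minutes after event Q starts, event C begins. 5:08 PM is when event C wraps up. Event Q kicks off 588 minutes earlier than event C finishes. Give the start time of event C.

3:30 PM

Event Q starts at 5:08 PM − 588 min = 7:20 AM.
Event C starts at 7:20 AM + 490 min = 3:30 PM.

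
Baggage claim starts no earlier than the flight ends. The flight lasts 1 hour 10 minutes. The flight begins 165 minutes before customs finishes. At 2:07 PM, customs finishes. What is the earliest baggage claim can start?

12:32 PM

The flight starts at 2:07 PM − 165 min = 11:22 AM.
The flight ends at 11:22 AM + 70 min = 12:32 PM.
Baggage claim is bounded by the flight, so the earliest it can start is 12:32 PM.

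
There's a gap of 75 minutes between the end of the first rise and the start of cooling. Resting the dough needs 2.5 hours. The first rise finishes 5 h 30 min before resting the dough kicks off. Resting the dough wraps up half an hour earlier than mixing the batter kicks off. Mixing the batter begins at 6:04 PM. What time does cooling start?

Resting the dough ends at 6:04 PM − 30 min = 5:34 PM.
Resting the dough starts at 5:34 PM − 150 min = 3:04 PM.
The first rise ends at 3:04 PM − 330 min = 9:34 AM.
Cooling starts at 9:34 AM + 75 min = 10:49 AM.

10:49 AM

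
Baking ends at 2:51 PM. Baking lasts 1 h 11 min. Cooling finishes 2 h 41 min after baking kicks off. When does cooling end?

Baking starts at 2:51 PM − 71 min = 1:40 PM.
Cooling ends at 1:40 PM + 161 min = 4:21 PM.

4:21 PM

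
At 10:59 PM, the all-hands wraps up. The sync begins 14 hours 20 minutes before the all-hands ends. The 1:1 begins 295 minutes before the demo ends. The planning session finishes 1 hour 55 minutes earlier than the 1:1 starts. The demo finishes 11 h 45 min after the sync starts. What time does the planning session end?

The sync starts at 10:59 PM − 860 min = 8:39 AM.
The demo ends at 8:39 AM + 705 min = 8:24 PM.
The 1:1 starts at 8:24 PM − 295 min = 3:29 PM.
The planning session ends at 3:29 PM − 115 min = 1:34 PM.

1:34 PM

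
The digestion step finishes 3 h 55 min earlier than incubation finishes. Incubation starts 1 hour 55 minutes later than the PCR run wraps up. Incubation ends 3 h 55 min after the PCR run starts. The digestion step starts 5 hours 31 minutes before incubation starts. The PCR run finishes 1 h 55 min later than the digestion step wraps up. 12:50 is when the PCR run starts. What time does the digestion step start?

11:09

Incubation ends at 12:50 + 235 min = 16:45.
The digestion step ends at 16:45 − 235 min = 12:50.
The PCR run ends at 12:50 + 115 min = 14:45.
Incubation starts at 14:45 + 115 min = 16:40.
The digestion step starts at 16:40 − 331 min = 11:09.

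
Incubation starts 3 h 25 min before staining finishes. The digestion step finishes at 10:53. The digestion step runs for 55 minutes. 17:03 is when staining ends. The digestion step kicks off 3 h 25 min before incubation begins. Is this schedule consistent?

No

Incubation starts at 17:03 − 205 min = 13:38.
The digestion step starts at 13:38 − 205 min = 10:13.
The digestion step ends at 10:13 + 55 min = 11:08.
But the digestion step is also said to end at 10:53 — a 15-minute conflict.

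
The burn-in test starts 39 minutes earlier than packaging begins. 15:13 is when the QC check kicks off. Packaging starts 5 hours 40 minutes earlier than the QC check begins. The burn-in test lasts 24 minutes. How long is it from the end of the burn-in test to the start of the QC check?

Packaging starts at 15:13 − 340 min = 09:33.
The burn-in test starts at 09:33 − 39 min = 08:54.
The burn-in test ends at 08:54 + 24 min = 09:18.
From 09:18 to 15:13 is 5 h 55 min.

5 h 55 min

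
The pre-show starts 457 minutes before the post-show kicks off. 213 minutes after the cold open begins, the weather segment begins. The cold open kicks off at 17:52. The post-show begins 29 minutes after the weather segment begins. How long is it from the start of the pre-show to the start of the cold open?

3 h 35 min

The weather segment starts at 17:52 + 213 min = 21:25.
The post-show starts at 21:25 + 29 min = 21:54.
The pre-show starts at 21:54 − 457 min = 14:17.
From 14:17 to 17:52 is 3 h 35 min.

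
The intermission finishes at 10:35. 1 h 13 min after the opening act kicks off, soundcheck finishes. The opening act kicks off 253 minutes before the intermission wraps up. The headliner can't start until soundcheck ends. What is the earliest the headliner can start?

The opening act starts at 10:35 − 253 min = 06:22.
Soundcheck ends at 06:22 + 73 min = 07:35.
The headliner is bounded by soundcheck, so the earliest it can start is 07:35.

07:35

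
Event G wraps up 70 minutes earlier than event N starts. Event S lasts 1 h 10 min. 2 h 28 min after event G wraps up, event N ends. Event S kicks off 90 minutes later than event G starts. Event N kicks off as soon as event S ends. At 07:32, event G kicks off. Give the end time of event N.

Event S starts at 07:32 + 90 min = 09:02.
Event S ends at 09:02 + 70 min = 10:12.
So event N starts at 10:12.
Event G ends at 10:12 − 70 min = 09:02.
Event N ends at 09:02 + 148 min = 11:30.

11:30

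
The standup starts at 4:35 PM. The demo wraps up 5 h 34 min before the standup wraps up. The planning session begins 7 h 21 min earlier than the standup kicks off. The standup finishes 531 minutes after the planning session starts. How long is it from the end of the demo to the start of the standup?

The planning session starts at 4:35 PM − 441 min = 9:14 AM.
The standup ends at 9:14 AM + 531 min = 6:05 PM.
The demo ends at 6:05 PM − 334 min = 12:31 PM.
From 12:31 PM to 4:35 PM is 4 hours 4 minutes.

4 hours 4 minutes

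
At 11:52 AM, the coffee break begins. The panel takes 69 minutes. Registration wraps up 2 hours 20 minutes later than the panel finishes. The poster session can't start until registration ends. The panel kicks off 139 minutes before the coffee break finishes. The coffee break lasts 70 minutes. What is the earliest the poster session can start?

2:12 PM

The coffee break ends at 11:52 AM + 70 min = 1:02 PM.
The panel starts at 1:02 PM − 139 min = 10:43 AM.
The panel ends at 10:43 AM + 69 min = 11:52 AM.
Registration ends at 11:52 AM + 140 min = 2:12 PM.
The poster session is bounded by registration, so the earliest it can start is 2:12 PM.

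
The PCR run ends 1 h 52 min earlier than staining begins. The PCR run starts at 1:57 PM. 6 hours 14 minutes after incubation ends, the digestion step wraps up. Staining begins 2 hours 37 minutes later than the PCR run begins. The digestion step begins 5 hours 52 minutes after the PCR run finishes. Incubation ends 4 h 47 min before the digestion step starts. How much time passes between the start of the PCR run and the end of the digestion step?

Staining starts at 1:57 PM + 157 min = 4:34 PM.
The PCR run ends at 4:34 PM − 112 min = 2:42 PM.
The digestion step starts at 2:42 PM + 352 min = 8:34 PM.
Incubation ends at 8:34 PM − 287 min = 3:47 PM.
The digestion step ends at 3:47 PM + 374 min = 10:01 PM.
From 1:57 PM to 10:01 PM is 8 hours 4 minutes.

8 hours 4 minutes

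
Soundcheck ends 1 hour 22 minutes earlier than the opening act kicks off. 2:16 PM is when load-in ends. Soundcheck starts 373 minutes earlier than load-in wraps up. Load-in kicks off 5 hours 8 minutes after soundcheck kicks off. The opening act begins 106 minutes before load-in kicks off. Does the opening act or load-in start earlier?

Soundcheck starts at 2:16 PM − 373 min = 8:03 AM.
Load-in starts at 8:03 AM + 308 min = 1:11 PM.
The opening act starts at 1:11 PM − 106 min = 11:25 AM.
The opening act starts at 11:25 AM and load-in starts at 1:11 PM, so the opening act is first.

the opening act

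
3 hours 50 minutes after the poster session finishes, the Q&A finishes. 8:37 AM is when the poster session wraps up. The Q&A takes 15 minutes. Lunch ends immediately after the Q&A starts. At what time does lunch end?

12:12 PM

The Q&A ends at 8:37 AM + 230 min = 12:27 PM.
The Q&A starts at 12:27 PM − 15 min = 12:12 PM.
So lunch ends at 12:12 PM.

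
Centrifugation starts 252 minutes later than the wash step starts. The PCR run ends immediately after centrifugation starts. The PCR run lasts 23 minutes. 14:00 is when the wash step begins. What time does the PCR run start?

17:49

Centrifugation starts at 14:00 + 252 min = 18:12.
So the PCR run ends at 18:12.
The PCR run starts at 18:12 − 23 min = 17:49.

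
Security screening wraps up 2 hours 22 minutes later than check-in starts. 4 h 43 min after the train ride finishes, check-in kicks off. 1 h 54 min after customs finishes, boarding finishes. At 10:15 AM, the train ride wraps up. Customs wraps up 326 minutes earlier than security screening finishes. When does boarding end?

1:48 PM

Check-in starts at 10:15 AM + 283 min = 2:58 PM.
Security screening ends at 2:58 PM + 142 min = 5:20 PM.
Customs ends at 5:20 PM − 326 min = 11:54 AM.
Boarding ends at 11:54 AM + 114 min = 1:48 PM.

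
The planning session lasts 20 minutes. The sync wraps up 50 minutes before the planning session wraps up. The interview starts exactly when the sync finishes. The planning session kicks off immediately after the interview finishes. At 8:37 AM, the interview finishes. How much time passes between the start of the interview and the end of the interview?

The planning session starts at 8:37 AM.
The planning session ends at 8:37 AM + 20 min = 8:57 AM.
The sync ends at 8:57 AM − 50 min = 8:07 AM.
So the interview starts at 8:07 AM.
From 8:07 AM to 8:37 AM is 30 minutes.

30 minutes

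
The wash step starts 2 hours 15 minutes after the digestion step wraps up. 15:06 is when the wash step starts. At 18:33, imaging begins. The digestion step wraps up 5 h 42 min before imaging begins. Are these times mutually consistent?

Yes

The digestion step ends at 18:33 − 342 min = 12:51.
The wash step starts at 12:51 + 135 min = 15:06.
That matches the stated 15:06, so the schedule is consistent.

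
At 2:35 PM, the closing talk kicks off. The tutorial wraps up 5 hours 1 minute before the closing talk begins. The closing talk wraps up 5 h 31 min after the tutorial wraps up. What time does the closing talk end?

3:05 PM

The tutorial ends at 2:35 PM − 301 min = 9:34 AM.
The closing talk ends at 9:34 AM + 331 min = 3:05 PM.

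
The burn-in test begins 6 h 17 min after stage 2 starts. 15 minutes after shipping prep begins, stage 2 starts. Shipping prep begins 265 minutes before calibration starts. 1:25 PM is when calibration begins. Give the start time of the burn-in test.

Shipping prep starts at 1:25 PM − 265 min = 9:00 AM.
Stage 2 starts at 9:00 AM + 15 min = 9:15 AM.
The burn-in test starts at 9:15 AM + 377 min = 3:32 PM.

3:32 PM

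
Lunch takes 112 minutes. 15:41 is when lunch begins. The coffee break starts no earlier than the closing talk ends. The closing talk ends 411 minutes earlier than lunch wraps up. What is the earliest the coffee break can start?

Lunch ends at 15:41 + 112 min = 17:33.
The closing talk ends at 17:33 − 411 min = 10:42.
The coffee break is bounded by the closing talk, so the earliest it can start is 10:42.

10:42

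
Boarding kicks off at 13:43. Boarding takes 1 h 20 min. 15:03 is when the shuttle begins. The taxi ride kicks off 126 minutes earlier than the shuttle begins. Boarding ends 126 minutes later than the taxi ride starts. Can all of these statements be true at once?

The taxi ride starts at 15:03 − 126 min = 12:57.
Boarding ends at 12:57 + 126 min = 15:03.
Boarding starts at 15:03 − 80 min = 13:43.
That matches the stated 13:43, so the schedule is consistent.

Yes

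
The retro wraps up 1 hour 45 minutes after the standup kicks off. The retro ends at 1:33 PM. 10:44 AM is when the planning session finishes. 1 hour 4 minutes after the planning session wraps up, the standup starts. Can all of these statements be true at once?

The standup starts at 10:44 AM + 64 min = 11:48 AM.
The retro ends at 11:48 AM + 105 min = 1:33 PM.
That matches the stated 1:33 PM, so the schedule is consistent.

Yes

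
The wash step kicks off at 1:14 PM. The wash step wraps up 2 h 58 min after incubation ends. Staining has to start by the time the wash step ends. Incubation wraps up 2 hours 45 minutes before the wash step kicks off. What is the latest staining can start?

Incubation ends at 1:14 PM − 165 min = 10:29 AM.
The wash step ends at 10:29 AM + 178 min = 1:27 PM.
Staining is bounded by the wash step, so the latest it can start is 1:27 PM.

1:27 PM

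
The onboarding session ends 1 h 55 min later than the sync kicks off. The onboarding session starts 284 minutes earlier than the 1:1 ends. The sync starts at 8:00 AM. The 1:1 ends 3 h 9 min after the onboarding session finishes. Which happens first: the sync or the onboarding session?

The onboarding session ends at 8:00 AM + 115 min = 9:55 AM.
The 1:1 ends at 9:55 AM + 189 min = 1:04 PM.
The onboarding session starts at 1:04 PM − 284 min = 8:20 AM.
The sync starts at 8:00 AM and the onboarding session starts at 8:20 AM, so the sync is first.

the sync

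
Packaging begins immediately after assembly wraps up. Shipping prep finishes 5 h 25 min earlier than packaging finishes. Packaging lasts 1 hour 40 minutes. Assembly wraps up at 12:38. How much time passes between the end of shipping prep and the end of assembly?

3 h 45 min

Packaging starts at 12:38.
Packaging ends at 12:38 + 100 min = 14:18.
Shipping prep ends at 14:18 − 325 min = 08:53.
From 08:53 to 12:38 is 3 h 45 min.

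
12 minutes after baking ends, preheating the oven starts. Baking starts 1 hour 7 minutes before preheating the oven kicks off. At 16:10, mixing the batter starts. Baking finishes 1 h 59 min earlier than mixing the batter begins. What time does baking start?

Baking ends at 16:10 − 119 min = 14:11.
Preheating the oven starts at 14:11 + 12 min = 14:23.
Baking starts at 14:23 − 67 min = 13:16.

13:16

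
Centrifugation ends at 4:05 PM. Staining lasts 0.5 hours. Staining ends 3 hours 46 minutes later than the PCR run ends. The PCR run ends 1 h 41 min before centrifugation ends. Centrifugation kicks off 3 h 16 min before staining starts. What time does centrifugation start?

2:24 PM

The PCR run ends at 4:05 PM − 101 min = 2:24 PM.
Staining ends at 2:24 PM + 226 min = 6:10 PM.
Staining starts at 6:10 PM − 30 min = 5:40 PM.
Centrifugation starts at 5:40 PM − 196 min = 2:24 PM.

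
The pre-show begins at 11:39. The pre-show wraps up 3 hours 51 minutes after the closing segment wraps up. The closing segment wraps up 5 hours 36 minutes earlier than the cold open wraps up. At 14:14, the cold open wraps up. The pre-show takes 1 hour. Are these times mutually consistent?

The closing segment ends at 14:14 − 336 min = 08:38.
The pre-show ends at 08:38 + 231 min = 12:29.
The pre-show starts at 12:29 − 60 min = 11:29.
But the pre-show is also said to start at 11:39 — a 10-minute conflict.

No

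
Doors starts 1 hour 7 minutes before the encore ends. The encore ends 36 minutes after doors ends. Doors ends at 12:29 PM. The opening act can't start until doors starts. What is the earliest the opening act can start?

The encore ends at 12:29 PM + 36 min = 1:05 PM.
Doors starts at 1:05 PM − 67 min = 11:58 AM.
The opening act is bounded by doors, so the earliest it can start is 11:58 AM.

11:58 AM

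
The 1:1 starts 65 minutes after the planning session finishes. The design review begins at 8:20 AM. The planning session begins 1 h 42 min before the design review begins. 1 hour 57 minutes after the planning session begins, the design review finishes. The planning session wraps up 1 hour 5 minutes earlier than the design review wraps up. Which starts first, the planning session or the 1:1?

The planning session starts at 8:20 AM − 102 min = 6:38 AM.
The design review ends at 6:38 AM + 117 min = 8:35 AM.
The planning session ends at 8:35 AM − 65 min = 7:30 AM.
The 1:1 starts at 7:30 AM + 65 min = 8:35 AM.
The planning session starts at 6:38 AM and the 1:1 starts at 8:35 AM, so the planning session is first.

the planning session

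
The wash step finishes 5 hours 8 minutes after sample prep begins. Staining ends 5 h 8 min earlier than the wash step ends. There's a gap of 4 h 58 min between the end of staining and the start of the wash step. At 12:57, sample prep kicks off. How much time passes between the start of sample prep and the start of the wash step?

298 minutes

The wash step ends at 12:57 + 308 min = 18:05.
Staining ends at 18:05 − 308 min = 12:57.
The wash step starts at 12:57 + 298 min = 17:55.
From 12:57 to 17:55 is 298 minutes.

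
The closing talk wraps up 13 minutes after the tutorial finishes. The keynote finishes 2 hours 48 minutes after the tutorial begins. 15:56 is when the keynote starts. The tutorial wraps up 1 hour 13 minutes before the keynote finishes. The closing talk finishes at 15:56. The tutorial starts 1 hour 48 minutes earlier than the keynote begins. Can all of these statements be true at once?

The tutorial starts at 15:56 − 108 min = 14:08.
The keynote ends at 14:08 + 168 min = 16:56.
The tutorial ends at 16:56 − 73 min = 15:43.
The closing talk ends at 15:43 + 13 min = 15:56.
That matches the stated 15:56, so the schedule is consistent.

Yes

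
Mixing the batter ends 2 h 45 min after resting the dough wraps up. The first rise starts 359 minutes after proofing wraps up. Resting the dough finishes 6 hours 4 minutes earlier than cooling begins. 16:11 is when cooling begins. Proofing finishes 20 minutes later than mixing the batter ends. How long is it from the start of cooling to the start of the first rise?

180 minutes

Resting the dough ends at 16:11 − 364 min = 10:07.
Mixing the batter ends at 10:07 + 165 min = 12:52.
Proofing ends at 12:52 + 20 min = 13:12.
The first rise starts at 13:12 + 359 min = 19:11.
From 16:11 to 19:11 is 180 minutes.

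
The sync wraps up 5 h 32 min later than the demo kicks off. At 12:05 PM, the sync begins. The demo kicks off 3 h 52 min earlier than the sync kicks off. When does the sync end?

1:45 PM

The demo starts at 12:05 PM − 232 min = 8:13 AM.
The sync ends at 8:13 AM + 332 min = 1:45 PM.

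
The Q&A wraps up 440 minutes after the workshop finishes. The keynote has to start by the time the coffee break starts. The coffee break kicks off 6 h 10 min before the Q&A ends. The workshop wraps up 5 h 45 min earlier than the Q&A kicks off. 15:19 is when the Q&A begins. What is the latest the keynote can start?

The workshop ends at 15:19 − 345 min = 09:34.
The Q&A ends at 09:34 + 440 min = 16:54.
The coffee break starts at 16:54 − 370 min = 10:44.
The keynote is bounded by the coffee break, so the latest it can start is 10:44.

10:44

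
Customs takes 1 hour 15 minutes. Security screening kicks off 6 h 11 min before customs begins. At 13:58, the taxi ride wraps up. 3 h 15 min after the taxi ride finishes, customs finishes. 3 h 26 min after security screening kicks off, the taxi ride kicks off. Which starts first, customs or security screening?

Customs ends at 13:58 + 195 min = 17:13.
Customs starts at 17:13 − 75 min = 15:58.
Security screening starts at 15:58 − 371 min = 09:47.
Customs starts at 15:58 and security screening starts at 09:47, so security screening is first.

security screening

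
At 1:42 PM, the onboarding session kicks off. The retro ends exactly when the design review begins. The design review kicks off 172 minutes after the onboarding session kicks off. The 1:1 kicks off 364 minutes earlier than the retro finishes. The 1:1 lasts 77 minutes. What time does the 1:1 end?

11:47 AM

The design review starts at 1:42 PM + 172 min = 4:34 PM.
So the retro ends at 4:34 PM.
The 1:1 starts at 4:34 PM − 364 min = 10:30 AM.
The 1:1 ends at 10:30 AM + 77 min = 11:47 AM.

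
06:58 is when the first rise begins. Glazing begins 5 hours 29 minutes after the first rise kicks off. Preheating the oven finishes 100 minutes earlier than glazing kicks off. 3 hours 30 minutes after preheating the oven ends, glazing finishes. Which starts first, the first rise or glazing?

the first rise

Glazing starts at 06:58 + 329 min = 12:27.
The first rise starts at 06:58 and glazing starts at 12:27, so the first rise is first.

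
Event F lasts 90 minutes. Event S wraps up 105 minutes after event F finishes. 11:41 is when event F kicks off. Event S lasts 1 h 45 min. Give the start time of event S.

13:11

Event F ends at 11:41 + 90 min = 13:11.
Event S ends at 13:11 + 105 min = 14:56.
Event S starts at 14:56 − 105 min = 13:11.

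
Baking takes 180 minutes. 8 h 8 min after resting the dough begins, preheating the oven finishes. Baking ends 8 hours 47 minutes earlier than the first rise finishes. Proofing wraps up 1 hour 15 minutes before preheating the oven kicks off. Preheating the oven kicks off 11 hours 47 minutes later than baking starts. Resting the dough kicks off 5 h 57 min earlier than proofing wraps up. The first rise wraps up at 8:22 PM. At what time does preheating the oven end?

Baking ends at 8:22 PM − 527 min = 11:35 AM.
Baking starts at 11:35 AM − 180 min = 8:35 AM.
Preheating the oven starts at 8:35 AM + 707 min = 8:22 PM.
Proofing ends at 8:22 PM − 75 min = 7:07 PM.
Resting the dough starts at 7:07 PM − 357 min = 1:10 PM.
Preheating the oven ends at 1:10 PM + 488 min = 9:18 PM.

9:18 PM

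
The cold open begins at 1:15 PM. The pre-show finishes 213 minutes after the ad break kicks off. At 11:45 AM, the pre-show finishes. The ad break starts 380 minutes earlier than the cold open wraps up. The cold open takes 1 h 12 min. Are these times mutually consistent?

The cold open ends at 1:15 PM + 72 min = 2:27 PM.
The ad break starts at 2:27 PM − 380 min = 8:07 AM.
The pre-show ends at 8:07 AM + 213 min = 11:40 AM.
But the pre-show is also said to end at 11:45 AM — a 5-minute conflict.

No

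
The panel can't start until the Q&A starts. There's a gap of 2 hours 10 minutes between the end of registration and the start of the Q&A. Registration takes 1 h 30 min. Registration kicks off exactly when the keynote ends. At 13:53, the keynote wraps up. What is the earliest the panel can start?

17:33

Registration starts at 13:53.
Registration ends at 13:53 + 90 min = 15:23.
The Q&A starts at 15:23 + 130 min = 17:33.
The panel is bounded by the Q&A, so the earliest it can start is 17:33.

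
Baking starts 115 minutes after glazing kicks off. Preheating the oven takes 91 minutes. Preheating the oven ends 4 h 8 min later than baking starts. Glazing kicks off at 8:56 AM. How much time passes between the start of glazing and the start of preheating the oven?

Baking starts at 8:56 AM + 115 min = 10:51 AM.
Preheating the oven ends at 10:51 AM + 248 min = 2:59 PM.
Preheating the oven starts at 2:59 PM − 91 min = 1:28 PM.
From 8:56 AM to 1:28 PM is 272 minutes.

272 minutes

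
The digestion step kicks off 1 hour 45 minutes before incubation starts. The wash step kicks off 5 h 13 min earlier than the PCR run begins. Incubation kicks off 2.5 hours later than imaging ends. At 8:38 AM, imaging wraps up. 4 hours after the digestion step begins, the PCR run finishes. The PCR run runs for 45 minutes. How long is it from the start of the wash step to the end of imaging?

Incubation starts at 8:38 AM + 150 min = 11:08 AM.
The digestion step starts at 11:08 AM − 105 min = 9:23 AM.
The PCR run ends at 9:23 AM + 240 min = 1:23 PM.
The PCR run starts at 1:23 PM − 45 min = 12:38 PM.
The wash step starts at 12:38 PM − 313 min = 7:25 AM.
From 7:25 AM to 8:38 AM is 1 hour 13 minutes.

1 hour 13 minutes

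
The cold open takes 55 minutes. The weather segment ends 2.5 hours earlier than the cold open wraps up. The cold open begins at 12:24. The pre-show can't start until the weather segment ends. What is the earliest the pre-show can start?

The cold open ends at 12:24 + 55 min = 13:19.
The weather segment ends at 13:19 − 150 min = 10:49.
The pre-show is bounded by the weather segment, so the earliest it can start is 10:49.

10:49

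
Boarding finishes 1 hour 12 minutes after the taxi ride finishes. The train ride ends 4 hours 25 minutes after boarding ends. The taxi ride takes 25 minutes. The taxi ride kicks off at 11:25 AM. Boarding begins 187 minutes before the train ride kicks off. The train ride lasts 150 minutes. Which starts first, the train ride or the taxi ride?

the taxi ride

The taxi ride ends at 11:25 AM + 25 min = 11:50 AM.
Boarding ends at 11:50 AM + 72 min = 1:02 PM.
The train ride ends at 1:02 PM + 265 min = 5:27 PM.
The train ride starts at 5:27 PM − 150 min = 2:57 PM.
The train ride starts at 2:57 PM and the taxi ride starts at 11:25 AM, so the taxi ride is first.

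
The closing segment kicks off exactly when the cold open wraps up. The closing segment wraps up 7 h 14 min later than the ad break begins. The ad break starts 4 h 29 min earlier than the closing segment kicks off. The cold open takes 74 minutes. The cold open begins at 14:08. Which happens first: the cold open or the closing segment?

The cold open ends at 14:08 + 74 min = 15:22.
So the closing segment starts at 15:22.
The cold open starts at 14:08 and the closing segment starts at 15:22, so the cold open is first.

the cold open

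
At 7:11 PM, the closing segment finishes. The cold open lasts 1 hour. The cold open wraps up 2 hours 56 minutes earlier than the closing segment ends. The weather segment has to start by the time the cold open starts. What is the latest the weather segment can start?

The cold open ends at 7:11 PM − 176 min = 4:15 PM.
The cold open starts at 4:15 PM − 60 min = 3:15 PM.
The weather segment is bounded by the cold open, so the latest it can start is 3:15 PM.

3:15 PM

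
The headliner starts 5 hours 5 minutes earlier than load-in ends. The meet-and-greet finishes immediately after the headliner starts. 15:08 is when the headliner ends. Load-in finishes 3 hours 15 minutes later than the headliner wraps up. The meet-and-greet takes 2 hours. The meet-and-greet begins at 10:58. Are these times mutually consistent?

No

Load-in ends at 15:08 + 195 min = 18:23.
The headliner starts at 18:23 − 305 min = 13:18.
So the meet-and-greet ends at 13:18.
The meet-and-greet starts at 13:18 − 120 min = 11:18.
But the meet-and-greet is also said to start at 10:58 — a 20-minute conflict.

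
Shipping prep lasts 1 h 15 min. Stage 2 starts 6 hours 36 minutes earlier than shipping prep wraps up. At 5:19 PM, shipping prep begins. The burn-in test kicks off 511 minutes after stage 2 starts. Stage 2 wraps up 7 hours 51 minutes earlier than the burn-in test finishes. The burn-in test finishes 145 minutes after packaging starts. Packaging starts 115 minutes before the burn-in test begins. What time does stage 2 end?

1:08 PM

Shipping prep ends at 5:19 PM + 75 min = 6:34 PM.
Stage 2 starts at 6:34 PM − 396 min = 11:58 AM.
The burn-in test starts at 11:58 AM + 511 min = 8:29 PM.
Packaging starts at 8:29 PM − 115 min = 6:34 PM.
The burn-in test ends at 6:34 PM + 145 min = 8:59 PM.
Stage 2 ends at 8:59 PM − 471 min = 1:08 PM.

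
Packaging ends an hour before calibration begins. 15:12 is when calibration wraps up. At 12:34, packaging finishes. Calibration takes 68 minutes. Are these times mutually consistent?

No

Calibration starts at 15:12 − 68 min = 14:04.
Packaging ends at 14:04 − 60 min = 13:04.
But packaging is also said to end at 12:34 — a 30-minute conflict.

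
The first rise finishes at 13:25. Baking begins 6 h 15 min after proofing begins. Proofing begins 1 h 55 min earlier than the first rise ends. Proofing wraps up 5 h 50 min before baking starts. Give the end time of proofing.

11:55

Proofing starts at 13:25 − 115 min = 11:30.
Baking starts at 11:30 + 375 min = 17:45.
Proofing ends at 17:45 − 350 min = 11:55.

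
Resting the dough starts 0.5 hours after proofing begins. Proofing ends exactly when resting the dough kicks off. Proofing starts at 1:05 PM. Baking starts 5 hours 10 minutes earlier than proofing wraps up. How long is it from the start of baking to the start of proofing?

Resting the dough starts at 1:05 PM + 30 min = 1:35 PM.
So proofing ends at 1:35 PM.
Baking starts at 1:35 PM − 310 min = 8:25 AM.
From 8:25 AM to 1:05 PM is 4 h 40 min.

4 h 40 min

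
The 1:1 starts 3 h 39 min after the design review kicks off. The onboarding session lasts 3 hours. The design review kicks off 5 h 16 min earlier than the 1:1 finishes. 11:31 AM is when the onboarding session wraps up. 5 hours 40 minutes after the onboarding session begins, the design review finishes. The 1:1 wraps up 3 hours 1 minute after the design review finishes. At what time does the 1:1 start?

3:35 PM

The onboarding session starts at 11:31 AM − 180 min = 8:31 AM.
The design review ends at 8:31 AM + 340 min = 2:11 PM.
The 1:1 ends at 2:11 PM + 181 min = 5:12 PM.
The design review starts at 5:12 PM − 316 min = 11:56 AM.
The 1:1 starts at 11:56 AM + 219 min = 3:35 PM.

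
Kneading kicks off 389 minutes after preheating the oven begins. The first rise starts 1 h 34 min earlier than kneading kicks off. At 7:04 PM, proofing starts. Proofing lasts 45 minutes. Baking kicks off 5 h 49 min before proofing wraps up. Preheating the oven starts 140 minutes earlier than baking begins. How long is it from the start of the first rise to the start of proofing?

2 h 29 min

Proofing ends at 7:04 PM + 45 min = 7:49 PM.
Baking starts at 7:49 PM − 349 min = 2:00 PM.
Preheating the oven starts at 2:00 PM − 140 min = 11:40 AM.
Kneading starts at 11:40 AM + 389 min = 6:09 PM.
The first rise starts at 6:09 PM − 94 min = 4:35 PM.
From 4:35 PM to 7:04 PM is 2 h 29 min.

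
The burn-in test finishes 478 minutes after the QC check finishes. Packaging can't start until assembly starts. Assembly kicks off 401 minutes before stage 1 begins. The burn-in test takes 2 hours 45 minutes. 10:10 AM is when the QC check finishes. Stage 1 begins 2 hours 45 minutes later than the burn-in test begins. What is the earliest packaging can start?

The burn-in test ends at 10:10 AM + 478 min = 6:08 PM.
The burn-in test starts at 6:08 PM − 165 min = 3:23 PM.
Stage 1 starts at 3:23 PM + 165 min = 6:08 PM.
Assembly starts at 6:08 PM − 401 min = 11:27 AM.
Packaging is bounded by assembly, so the earliest it can start is 11:27 AM.

11:27 AM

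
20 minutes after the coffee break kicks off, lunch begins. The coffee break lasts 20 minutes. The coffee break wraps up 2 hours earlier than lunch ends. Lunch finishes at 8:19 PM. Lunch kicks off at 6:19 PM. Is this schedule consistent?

The coffee break ends at 8:19 PM − 120 min = 6:19 PM.
The coffee break starts at 6:19 PM − 20 min = 5:59 PM.
Lunch starts at 5:59 PM + 20 min = 6:19 PM.
That matches the stated 6:19 PM, so the schedule is consistent.

Yes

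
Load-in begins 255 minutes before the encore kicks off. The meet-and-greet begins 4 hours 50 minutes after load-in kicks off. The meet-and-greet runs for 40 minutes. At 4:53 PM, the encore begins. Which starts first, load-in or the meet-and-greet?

Load-in starts at 4:53 PM − 255 min = 12:38 PM.
The meet-and-greet starts at 12:38 PM + 290 min = 5:28 PM.
Load-in starts at 12:38 PM and the meet-and-greet starts at 5:28 PM, so load-in is first.

load-in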